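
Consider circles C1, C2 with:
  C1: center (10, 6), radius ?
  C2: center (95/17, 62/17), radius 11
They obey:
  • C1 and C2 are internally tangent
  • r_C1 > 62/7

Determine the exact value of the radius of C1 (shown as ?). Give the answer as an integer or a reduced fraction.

1. [int C1,C2]  r_C1² − 22r_C1 + 96 = 0  ⇒  r_C1 = 6 or 16
2. given r_C1 > 62/7: keep 16

16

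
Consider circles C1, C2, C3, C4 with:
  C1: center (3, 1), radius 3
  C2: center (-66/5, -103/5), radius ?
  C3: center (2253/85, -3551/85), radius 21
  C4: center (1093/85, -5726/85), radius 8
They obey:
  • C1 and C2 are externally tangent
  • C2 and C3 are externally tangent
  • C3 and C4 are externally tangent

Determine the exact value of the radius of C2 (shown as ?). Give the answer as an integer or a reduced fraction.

24

1. [ext C1·C2]  r_C2² + 6r_C2 − 720 = 0  ⇒  r_C2 = 24 (r>0 drops 1)
2. [ext C2·C3]  r_C2² + 42r_C2 − 1584 = 0  ⇒  r_C2 = 24 (r>0 drops 1)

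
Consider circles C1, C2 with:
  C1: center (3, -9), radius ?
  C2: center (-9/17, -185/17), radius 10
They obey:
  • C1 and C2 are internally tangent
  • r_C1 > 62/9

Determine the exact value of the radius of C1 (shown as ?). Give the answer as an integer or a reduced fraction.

14

1. [int C1,C2]  r_C1² − 20r_C1 + 84 = 0  ⇒  r_C1 = 6 or 14
2. given r_C1 > 62/9: keep 14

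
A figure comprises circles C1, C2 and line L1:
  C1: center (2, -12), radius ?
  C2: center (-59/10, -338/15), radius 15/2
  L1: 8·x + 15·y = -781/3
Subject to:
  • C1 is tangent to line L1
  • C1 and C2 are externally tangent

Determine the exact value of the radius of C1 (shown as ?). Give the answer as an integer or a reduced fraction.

17/3

1. [C1‖L1]  r_C1² − 289/9 = 0  ⇒  r_C1 = 17/3 (r>0 drops 1)
2. [ext C1·C2]  r_C1² + 15r_C1 − 1054/9 = 0  ⇒  r_C1 = 17/3 (r>0 drops 1)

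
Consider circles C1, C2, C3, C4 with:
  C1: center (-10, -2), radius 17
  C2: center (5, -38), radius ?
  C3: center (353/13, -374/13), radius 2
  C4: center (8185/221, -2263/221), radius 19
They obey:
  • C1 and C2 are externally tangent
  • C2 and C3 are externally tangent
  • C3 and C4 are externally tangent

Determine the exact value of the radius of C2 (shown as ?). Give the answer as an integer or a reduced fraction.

1. [ext C1·C2]  r_C2² + 34r_C2 − 1232 = 0  ⇒  r_C2 = 22 (r>0 drops 1)
2. [ext C2·C3]  r_C2² + 4r_C2 − 572 = 0  ⇒  r_C2 = 22 (r>0 drops 1)

22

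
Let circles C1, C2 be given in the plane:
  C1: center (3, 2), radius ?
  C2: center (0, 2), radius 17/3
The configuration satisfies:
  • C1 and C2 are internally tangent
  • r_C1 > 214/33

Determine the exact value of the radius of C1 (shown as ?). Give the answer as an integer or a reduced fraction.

1. [int C1,C2]  r_C1² − (34/3)r_C1 + 208/9 = 0  ⇒  r_C1 = 8/3 or 26/3
2. given r_C1 > 214/33: keep 26/3

26/3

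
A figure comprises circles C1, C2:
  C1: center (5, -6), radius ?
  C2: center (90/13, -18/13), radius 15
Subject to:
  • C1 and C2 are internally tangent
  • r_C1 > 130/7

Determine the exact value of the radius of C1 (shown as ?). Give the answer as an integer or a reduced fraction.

1. [int C1,C2]  r_C1² − 30r_C1 + 200 = 0  ⇒  r_C1 = 10 or 20
2. given r_C1 > 130/7: keep 20

20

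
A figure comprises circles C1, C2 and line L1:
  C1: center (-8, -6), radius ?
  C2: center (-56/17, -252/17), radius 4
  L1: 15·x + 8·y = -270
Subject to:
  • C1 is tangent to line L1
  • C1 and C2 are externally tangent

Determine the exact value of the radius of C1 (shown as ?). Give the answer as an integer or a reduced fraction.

6

1. [C1‖L1]  r_C1² − 36 = 0  ⇒  r_C1 = 6 (r>0 drops 1)
2. [ext C1·C2]  r_C1² + 8r_C1 − 84 = 0  ⇒  r_C1 = 6 (r>0 drops 1)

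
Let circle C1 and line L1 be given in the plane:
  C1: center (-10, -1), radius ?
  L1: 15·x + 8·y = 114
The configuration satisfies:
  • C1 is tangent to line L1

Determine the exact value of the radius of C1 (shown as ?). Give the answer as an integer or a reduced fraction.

16

1. [C1‖L1]  r_C1² − 256 = 0  ⇒  r_C1 = 16 (r>0 drops 1)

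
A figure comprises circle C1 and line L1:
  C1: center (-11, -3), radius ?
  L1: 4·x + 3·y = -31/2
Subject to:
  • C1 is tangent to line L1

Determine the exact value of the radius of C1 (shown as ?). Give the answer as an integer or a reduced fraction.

1. [C1‖L1]  r_C1² − 225/4 = 0  ⇒  r_C1 = 15/2 (r>0 drops 1)

15/2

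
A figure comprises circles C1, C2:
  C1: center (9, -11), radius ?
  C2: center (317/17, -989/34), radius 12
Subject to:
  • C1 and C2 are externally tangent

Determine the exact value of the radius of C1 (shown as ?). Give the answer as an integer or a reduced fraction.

17/2

1. [ext C1·C2]  r_C1² + 24r_C1 − 1105/4 = 0  ⇒  r_C1 = 17/2 (r>0 drops 1)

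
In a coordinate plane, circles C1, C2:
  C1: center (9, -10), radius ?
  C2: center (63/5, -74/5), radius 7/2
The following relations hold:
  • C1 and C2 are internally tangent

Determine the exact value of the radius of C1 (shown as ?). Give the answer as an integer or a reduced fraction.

19/2

1. [int C1,C2]  r_C1² − 7r_C1 − 95/4 = 0  ⇒  r_C1 = 19/2 (r>0 drops 1)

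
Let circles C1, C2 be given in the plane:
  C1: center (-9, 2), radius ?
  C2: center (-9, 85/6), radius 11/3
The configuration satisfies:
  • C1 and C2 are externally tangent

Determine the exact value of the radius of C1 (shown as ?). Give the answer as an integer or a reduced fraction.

1. [ext C1·C2]  r_C1² + (22/3)r_C1 − 1615/12 = 0  ⇒  r_C1 = 17/2 (r>0 drops 1)

17/2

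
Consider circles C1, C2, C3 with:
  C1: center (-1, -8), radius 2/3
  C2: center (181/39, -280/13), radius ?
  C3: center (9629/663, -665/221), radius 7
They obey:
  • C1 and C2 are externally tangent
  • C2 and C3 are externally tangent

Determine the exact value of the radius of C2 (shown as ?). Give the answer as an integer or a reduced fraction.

1. [ext C1·C2]  r_C2² + (4/3)r_C2 − 644/3 = 0  ⇒  r_C2 = 14 (r>0 drops 1)
2. [ext C2·C3]  r_C2² + 14r_C2 − 392 = 0  ⇒  r_C2 = 14 (r>0 drops 1)

14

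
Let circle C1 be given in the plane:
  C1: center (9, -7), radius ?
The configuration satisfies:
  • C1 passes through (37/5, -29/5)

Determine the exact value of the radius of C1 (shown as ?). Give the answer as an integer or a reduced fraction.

1. [C1∋P]  r_C1² − 4 = 0  ⇒  r_C1 = 2 (r>0 drops 1)

2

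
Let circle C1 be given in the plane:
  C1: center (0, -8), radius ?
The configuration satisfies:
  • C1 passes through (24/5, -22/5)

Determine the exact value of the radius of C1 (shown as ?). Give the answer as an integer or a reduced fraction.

1. [C1∋P]  r_C1² − 36 = 0  ⇒  r_C1 = 6 (r>0 drops 1)

6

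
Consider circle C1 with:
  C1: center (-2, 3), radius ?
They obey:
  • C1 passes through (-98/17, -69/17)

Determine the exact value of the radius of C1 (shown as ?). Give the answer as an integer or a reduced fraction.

1. [C1∋P]  r_C1² − 64 = 0  ⇒  r_C1 = 8 (r>0 drops 1)

8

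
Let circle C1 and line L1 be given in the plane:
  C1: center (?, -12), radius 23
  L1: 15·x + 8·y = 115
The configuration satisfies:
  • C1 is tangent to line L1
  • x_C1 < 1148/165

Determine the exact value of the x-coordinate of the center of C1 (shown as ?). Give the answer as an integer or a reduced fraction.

-12

1. [C1‖L1]  x_C1² − (422/15)x_C1 − 2408/5 = 0  ⇒  x_C1 = -12 or 602/15
2. given x_C1 < 1148/165: keep -12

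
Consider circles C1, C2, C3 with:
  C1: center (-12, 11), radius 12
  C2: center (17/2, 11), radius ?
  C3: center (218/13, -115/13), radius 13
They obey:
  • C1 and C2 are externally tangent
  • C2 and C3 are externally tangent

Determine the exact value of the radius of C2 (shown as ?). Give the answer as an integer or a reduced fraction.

1. [ext C1·C2]  r_C2² + 24r_C2 − 1105/4 = 0  ⇒  r_C2 = 17/2 (r>0 drops 1)
2. [ext C2·C3]  r_C2² + 26r_C2 − 1173/4 = 0  ⇒  r_C2 = 17/2 (r>0 drops 1)

17/2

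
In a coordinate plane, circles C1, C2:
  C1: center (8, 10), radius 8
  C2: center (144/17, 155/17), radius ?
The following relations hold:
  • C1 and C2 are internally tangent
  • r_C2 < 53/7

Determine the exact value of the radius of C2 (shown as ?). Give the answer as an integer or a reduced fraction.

1. [int C1,C2]  r_C2² − 16r_C2 + 63 = 0  ⇒  r_C2 = 7 or 9
2. given r_C2 < 53/7: keep 7

7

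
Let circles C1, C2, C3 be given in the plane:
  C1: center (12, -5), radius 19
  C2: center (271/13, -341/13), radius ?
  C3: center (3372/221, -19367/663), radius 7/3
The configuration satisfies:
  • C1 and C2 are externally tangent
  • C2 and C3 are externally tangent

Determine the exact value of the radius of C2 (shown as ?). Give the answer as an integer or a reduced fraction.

1. [ext C1·C2]  r_C2² + 38r_C2 − 168 = 0  ⇒  r_C2 = 4 (r>0 drops 1)
2. [ext C2·C3]  r_C2² + (14/3)r_C2 − 104/3 = 0  ⇒  r_C2 = 4 (r>0 drops 1)

4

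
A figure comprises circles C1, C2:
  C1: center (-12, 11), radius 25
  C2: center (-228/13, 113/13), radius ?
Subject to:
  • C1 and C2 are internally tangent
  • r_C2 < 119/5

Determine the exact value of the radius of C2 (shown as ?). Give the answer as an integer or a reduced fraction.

19

1. [int C1,C2]  r_C2² − 50r_C2 + 589 = 0  ⇒  r_C2 = 19 or 31
2. given r_C2 < 119/5: keep 19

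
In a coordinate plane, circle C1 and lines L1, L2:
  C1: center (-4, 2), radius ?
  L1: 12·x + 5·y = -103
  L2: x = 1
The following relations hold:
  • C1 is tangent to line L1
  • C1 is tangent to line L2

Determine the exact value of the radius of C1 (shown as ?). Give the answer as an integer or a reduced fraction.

5

1. [C1‖L1]  r_C1² − 25 = 0  ⇒  r_C1 = 5 (r>0 drops 1)
2. [C1‖L2]  r_C1² − 25 = 0  ⇒  r_C1 = 5 (r>0 drops 1)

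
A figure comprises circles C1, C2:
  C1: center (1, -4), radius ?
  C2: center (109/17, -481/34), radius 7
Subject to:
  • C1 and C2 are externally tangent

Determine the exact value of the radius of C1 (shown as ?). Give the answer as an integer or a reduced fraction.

9/2

1. [ext C1·C2]  r_C1² + 14r_C1 − 333/4 = 0  ⇒  r_C1 = 9/2 (r>0 drops 1)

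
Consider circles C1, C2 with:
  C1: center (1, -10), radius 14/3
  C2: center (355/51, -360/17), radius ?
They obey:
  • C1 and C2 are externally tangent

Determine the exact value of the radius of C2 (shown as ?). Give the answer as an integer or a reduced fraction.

8

1. [ext C1·C2]  r_C2² + (28/3)r_C2 − 416/3 = 0  ⇒  r_C2 = 8 (r>0 drops 1)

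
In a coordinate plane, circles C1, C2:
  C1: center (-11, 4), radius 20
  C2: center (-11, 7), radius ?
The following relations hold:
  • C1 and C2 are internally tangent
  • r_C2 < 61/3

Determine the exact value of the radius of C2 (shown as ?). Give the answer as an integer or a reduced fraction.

17

1. [int C1,C2]  r_C2² − 40r_C2 + 391 = 0  ⇒  r_C2 = 17 or 23
2. given r_C2 < 61/3: keep 17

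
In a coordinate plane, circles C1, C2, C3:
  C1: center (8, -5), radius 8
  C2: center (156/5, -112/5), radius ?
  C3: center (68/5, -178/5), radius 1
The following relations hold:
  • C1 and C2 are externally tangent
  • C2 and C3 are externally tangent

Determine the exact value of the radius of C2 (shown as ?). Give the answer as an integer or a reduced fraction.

1. [ext C1·C2]  r_C2² + 16r_C2 − 777 = 0  ⇒  r_C2 = 21 (r>0 drops 1)
2. [ext C2·C3]  r_C2² + 2r_C2 − 483 = 0  ⇒  r_C2 = 21 (r>0 drops 1)

21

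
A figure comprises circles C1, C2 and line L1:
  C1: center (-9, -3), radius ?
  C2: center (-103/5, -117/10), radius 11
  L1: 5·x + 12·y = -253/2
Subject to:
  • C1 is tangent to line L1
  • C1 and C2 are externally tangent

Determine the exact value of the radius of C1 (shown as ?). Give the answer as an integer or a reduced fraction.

7/2

1. [C1‖L1]  r_C1² − 49/4 = 0  ⇒  r_C1 = 7/2 (r>0 drops 1)
2. [ext C1·C2]  r_C1² + 22r_C1 − 357/4 = 0  ⇒  r_C1 = 7/2 (r>0 drops 1)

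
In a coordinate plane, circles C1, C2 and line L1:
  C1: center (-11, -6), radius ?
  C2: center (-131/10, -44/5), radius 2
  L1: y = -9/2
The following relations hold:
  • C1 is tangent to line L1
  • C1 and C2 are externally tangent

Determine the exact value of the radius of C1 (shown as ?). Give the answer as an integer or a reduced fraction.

1. [C1‖L1]  r_C1² − 9/4 = 0  ⇒  r_C1 = 3/2 (r>0 drops 1)
2. [ext C1·C2]  r_C1² + 4r_C1 − 33/4 = 0  ⇒  r_C1 = 3/2 (r>0 drops 1)

3/2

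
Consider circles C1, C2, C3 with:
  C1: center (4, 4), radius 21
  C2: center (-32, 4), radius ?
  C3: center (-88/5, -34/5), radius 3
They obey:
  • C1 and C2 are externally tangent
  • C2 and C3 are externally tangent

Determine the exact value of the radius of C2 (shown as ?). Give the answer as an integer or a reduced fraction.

1. [ext C1·C2]  r_C2² + 42r_C2 − 855 = 0  ⇒  r_C2 = 15 (r>0 drops 1)
2. [ext C2·C3]  r_C2² + 6r_C2 − 315 = 0  ⇒  r_C2 = 15 (r>0 drops 1)

15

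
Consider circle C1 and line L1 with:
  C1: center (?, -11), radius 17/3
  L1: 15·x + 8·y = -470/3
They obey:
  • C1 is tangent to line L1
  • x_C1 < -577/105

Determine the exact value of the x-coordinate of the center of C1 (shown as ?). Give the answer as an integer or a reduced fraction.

1. [C1‖L1]  x_C1² + (412/45)x_C1 − 913/45 = 0  ⇒  x_C1 = -11 or 83/45
2. given x_C1 < -577/105: keep -11

-11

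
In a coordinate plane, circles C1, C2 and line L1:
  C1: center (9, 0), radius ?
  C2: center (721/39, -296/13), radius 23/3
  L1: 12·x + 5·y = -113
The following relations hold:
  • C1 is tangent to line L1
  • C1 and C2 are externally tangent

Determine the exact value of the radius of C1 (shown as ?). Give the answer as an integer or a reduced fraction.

17

1. [C1‖L1]  r_C1² − 289 = 0  ⇒  r_C1 = 17 (r>0 drops 1)
2. [ext C1·C2]  r_C1² + (46/3)r_C1 − 1649/3 = 0  ⇒  r_C1 = 17 (r>0 drops 1)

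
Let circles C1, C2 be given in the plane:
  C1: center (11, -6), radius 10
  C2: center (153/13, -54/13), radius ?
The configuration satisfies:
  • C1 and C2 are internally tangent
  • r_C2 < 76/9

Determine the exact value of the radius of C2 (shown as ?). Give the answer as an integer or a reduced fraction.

8

1. [int C1,C2]  r_C2² − 20r_C2 + 96 = 0  ⇒  r_C2 = 8 or 12
2. given r_C2 < 76/9: keep 8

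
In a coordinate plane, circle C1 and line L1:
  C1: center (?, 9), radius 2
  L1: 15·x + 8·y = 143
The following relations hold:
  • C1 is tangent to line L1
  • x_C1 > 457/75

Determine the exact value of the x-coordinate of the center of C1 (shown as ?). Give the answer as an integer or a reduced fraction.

1. [C1‖L1]  x_C1² − (142/15)x_C1 + 259/15 = 0  ⇒  x_C1 = 37/15 or 7
2. given x_C1 > 457/75: keep 7

7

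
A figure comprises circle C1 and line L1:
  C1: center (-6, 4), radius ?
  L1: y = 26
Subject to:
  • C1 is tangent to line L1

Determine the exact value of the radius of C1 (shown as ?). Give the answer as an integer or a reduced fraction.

22

1. [C1‖L1]  r_C1² − 484 = 0  ⇒  r_C1 = 22 (r>0 drops 1)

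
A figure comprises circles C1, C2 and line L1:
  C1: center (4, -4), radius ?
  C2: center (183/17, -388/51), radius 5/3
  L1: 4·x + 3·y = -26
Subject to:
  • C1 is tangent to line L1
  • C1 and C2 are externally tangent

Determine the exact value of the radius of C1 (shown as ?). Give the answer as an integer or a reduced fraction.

1. [C1‖L1]  r_C1² − 36 = 0  ⇒  r_C1 = 6 (r>0 drops 1)
2. [ext C1·C2]  r_C1² + (10/3)r_C1 − 56 = 0  ⇒  r_C1 = 6 (r>0 drops 1)

6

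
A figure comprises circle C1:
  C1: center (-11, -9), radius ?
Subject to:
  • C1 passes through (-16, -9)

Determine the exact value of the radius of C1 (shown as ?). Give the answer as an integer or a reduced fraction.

5

1. [C1∋P]  r_C1² − 25 = 0  ⇒  r_C1 = 5 (r>0 drops 1)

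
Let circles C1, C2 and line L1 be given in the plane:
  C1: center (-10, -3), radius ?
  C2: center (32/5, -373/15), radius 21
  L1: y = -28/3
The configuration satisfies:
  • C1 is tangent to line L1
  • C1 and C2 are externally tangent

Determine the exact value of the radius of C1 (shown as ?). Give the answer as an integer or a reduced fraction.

19/3

1. [C1‖L1]  r_C1² − 361/9 = 0  ⇒  r_C1 = 19/3 (r>0 drops 1)
2. [ext C1·C2]  r_C1² + 42r_C1 − 2755/9 = 0  ⇒  r_C1 = 19/3 (r>0 drops 1)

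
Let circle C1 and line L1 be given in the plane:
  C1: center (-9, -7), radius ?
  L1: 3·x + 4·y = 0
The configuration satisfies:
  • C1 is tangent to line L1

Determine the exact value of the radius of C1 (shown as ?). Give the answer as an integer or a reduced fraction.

11

1. [C1‖L1]  r_C1² − 121 = 0  ⇒  r_C1 = 11 (r>0 drops 1)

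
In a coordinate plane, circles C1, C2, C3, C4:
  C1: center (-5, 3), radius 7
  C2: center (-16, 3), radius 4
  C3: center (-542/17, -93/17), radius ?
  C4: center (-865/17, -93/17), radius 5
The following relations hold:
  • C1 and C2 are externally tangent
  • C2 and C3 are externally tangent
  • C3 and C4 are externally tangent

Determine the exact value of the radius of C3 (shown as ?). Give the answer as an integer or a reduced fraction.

14

1. [ext C2·C3]  r_C3² + 8r_C3 − 308 = 0  ⇒  r_C3 = 14 (r>0 drops 1)
2. [ext C3·C4]  r_C3² + 10r_C3 − 336 = 0  ⇒  r_C3 = 14 (r>0 drops 1)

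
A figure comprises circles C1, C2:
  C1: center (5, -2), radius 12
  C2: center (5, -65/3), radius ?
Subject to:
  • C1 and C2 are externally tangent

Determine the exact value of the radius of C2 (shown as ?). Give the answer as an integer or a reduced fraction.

1. [ext C1·C2]  r_C2² + 24r_C2 − 2185/9 = 0  ⇒  r_C2 = 23/3 (r>0 drops 1)

23/3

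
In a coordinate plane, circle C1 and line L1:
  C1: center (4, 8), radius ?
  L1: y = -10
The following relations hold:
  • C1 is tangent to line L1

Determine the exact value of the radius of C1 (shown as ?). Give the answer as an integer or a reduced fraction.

1. [C1‖L1]  r_C1² − 324 = 0  ⇒  r_C1 = 18 (r>0 drops 1)

18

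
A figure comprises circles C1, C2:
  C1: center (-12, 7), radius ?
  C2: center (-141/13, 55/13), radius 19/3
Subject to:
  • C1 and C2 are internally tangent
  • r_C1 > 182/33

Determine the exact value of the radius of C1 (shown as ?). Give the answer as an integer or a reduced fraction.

28/3

1. [int C1,C2]  r_C1² − (38/3)r_C1 + 280/9 = 0  ⇒  r_C1 = 10/3 or 28/3
2. given r_C1 > 182/33: keep 28/3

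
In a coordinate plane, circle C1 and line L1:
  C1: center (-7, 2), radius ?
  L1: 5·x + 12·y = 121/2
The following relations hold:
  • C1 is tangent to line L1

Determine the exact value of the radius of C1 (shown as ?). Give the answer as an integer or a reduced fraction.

11/2

1. [C1‖L1]  r_C1² − 121/4 = 0  ⇒  r_C1 = 11/2 (r>0 drops 1)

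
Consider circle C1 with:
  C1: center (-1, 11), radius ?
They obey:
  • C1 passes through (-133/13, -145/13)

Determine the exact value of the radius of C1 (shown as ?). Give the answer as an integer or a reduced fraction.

1. [C1∋P]  r_C1² − 576 = 0  ⇒  r_C1 = 24 (r>0 drops 1)

24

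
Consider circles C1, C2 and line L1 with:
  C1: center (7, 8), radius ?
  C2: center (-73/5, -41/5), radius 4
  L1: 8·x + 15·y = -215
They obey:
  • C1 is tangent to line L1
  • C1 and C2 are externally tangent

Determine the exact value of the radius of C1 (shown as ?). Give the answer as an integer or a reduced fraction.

1. [C1‖L1]  r_C1² − 529 = 0  ⇒  r_C1 = 23 (r>0 drops 1)
2. [ext C1·C2]  r_C1² + 8r_C1 − 713 = 0  ⇒  r_C1 = 23 (r>0 drops 1)

23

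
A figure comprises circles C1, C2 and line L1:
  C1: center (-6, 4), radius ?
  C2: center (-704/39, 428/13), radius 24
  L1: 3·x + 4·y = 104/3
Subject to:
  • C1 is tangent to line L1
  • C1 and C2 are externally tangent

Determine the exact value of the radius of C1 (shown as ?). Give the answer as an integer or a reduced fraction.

22/3

1. [C1‖L1]  r_C1² − 484/9 = 0  ⇒  r_C1 = 22/3 (r>0 drops 1)
2. [ext C1·C2]  r_C1² + 48r_C1 − 3652/9 = 0  ⇒  r_C1 = 22/3 (r>0 drops 1)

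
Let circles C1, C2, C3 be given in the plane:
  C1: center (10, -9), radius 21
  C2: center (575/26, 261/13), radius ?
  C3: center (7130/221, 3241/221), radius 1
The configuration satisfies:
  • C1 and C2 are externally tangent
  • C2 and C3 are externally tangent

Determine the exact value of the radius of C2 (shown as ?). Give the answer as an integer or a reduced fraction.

1. [ext C1·C2]  r_C2² + 42r_C2 − 2205/4 = 0  ⇒  r_C2 = 21/2 (r>0 drops 1)
2. [ext C2·C3]  r_C2² + 2r_C2 − 525/4 = 0  ⇒  r_C2 = 21/2 (r>0 drops 1)

21/2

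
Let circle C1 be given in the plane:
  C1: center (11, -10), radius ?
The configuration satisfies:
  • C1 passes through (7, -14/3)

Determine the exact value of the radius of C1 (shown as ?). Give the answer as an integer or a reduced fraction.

20/3

1. [C1∋P]  r_C1² − 400/9 = 0  ⇒  r_C1 = 20/3 (r>0 drops 1)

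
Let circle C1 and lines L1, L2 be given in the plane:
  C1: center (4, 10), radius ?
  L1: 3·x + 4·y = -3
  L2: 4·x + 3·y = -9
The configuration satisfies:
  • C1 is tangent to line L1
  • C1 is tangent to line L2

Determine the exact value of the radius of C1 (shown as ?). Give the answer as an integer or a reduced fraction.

1. [C1‖L1]  r_C1² − 121 = 0  ⇒  r_C1 = 11 (r>0 drops 1)
2. [C1‖L2]  r_C1² − 121 = 0  ⇒  r_C1 = 11 (r>0 drops 1)

11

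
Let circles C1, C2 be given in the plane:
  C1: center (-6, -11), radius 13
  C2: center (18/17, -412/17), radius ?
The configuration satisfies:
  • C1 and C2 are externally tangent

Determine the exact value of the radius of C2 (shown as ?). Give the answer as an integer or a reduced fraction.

1. [ext C1·C2]  r_C2² + 26r_C2 − 56 = 0  ⇒  r_C2 = 2 (r>0 drops 1)

2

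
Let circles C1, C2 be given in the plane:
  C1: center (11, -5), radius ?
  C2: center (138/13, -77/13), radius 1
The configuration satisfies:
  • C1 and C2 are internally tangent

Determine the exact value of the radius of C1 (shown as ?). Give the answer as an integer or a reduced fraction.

1. [int C1,C2]  r_C1² − 2r_C1 = 0  ⇒  r_C1 = 2 (r>0 drops 1)

2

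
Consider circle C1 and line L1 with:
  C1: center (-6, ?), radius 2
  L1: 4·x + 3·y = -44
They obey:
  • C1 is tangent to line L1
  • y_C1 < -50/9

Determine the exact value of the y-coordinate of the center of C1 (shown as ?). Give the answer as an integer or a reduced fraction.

-10

1. [C1‖L1]  y_C1² + (40/3)y_C1 + 100/3 = 0  ⇒  y_C1 = -10 or -10/3
2. given y_C1 < -50/9: keep -10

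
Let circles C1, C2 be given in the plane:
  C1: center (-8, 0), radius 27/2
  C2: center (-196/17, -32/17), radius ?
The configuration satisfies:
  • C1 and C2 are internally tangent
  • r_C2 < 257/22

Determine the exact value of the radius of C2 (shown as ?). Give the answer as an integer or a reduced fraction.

19/2

1. [int C1,C2]  r_C2² − 27r_C2 + 665/4 = 0  ⇒  r_C2 = 19/2 or 35/2
2. given r_C2 < 257/22: keep 19/2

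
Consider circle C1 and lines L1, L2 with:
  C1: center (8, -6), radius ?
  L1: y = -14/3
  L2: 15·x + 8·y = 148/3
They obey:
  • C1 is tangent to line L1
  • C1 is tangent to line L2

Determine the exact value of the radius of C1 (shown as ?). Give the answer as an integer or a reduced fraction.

4/3

1. [C1‖L1]  r_C1² − 16/9 = 0  ⇒  r_C1 = 4/3 (r>0 drops 1)
2. [C1‖L2]  r_C1² − 16/9 = 0  ⇒  r_C1 = 4/3 (r>0 drops 1)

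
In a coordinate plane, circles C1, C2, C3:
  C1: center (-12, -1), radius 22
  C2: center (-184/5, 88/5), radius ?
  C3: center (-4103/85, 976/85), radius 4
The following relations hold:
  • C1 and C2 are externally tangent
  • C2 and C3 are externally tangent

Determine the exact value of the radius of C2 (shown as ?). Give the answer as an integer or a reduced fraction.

9

1. [ext C1·C2]  r_C2² + 44r_C2 − 477 = 0  ⇒  r_C2 = 9 (r>0 drops 1)
2. [ext C2·C3]  r_C2² + 8r_C2 − 153 = 0  ⇒  r_C2 = 9 (r>0 drops 1)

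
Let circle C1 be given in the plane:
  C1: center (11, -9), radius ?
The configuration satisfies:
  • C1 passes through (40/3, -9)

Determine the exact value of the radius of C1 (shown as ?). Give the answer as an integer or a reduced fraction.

1. [C1∋P]  r_C1² − 49/9 = 0  ⇒  r_C1 = 7/3 (r>0 drops 1)

7/3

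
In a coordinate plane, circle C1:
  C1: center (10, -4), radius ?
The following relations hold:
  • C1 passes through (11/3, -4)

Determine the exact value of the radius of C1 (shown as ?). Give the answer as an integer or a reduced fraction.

19/3

1. [C1∋P]  r_C1² − 361/9 = 0  ⇒  r_C1 = 19/3 (r>0 drops 1)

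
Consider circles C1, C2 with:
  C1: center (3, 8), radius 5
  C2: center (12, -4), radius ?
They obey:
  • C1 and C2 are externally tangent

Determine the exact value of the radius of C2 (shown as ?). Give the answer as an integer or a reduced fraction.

10

1. [ext C1·C2]  r_C2² + 10r_C2 − 200 = 0  ⇒  r_C2 = 10 (r>0 drops 1)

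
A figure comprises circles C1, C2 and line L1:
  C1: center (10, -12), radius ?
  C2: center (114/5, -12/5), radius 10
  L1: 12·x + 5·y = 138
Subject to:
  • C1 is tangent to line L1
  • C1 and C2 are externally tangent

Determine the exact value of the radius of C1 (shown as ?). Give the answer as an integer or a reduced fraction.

6

1. [C1‖L1]  r_C1² − 36 = 0  ⇒  r_C1 = 6 (r>0 drops 1)
2. [ext C1·C2]  r_C1² + 20r_C1 − 156 = 0  ⇒  r_C1 = 6 (r>0 drops 1)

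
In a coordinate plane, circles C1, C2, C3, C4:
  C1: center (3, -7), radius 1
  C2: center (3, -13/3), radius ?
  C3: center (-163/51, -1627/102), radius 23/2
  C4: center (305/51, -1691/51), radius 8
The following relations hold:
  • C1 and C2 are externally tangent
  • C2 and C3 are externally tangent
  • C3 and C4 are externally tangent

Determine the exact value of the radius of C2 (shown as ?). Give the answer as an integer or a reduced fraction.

1. [ext C1·C2]  r_C2² + 2r_C2 − 55/9 = 0  ⇒  r_C2 = 5/3 (r>0 drops 1)
2. [ext C2·C3]  r_C2² + 23r_C2 − 370/9 = 0  ⇒  r_C2 = 5/3 (r>0 drops 1)

5/3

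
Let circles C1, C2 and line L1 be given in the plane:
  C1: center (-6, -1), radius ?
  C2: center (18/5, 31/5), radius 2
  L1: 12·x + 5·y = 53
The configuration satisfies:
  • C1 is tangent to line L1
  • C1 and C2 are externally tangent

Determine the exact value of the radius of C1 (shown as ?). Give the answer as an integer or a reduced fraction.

10

1. [C1‖L1]  r_C1² − 100 = 0  ⇒  r_C1 = 10 (r>0 drops 1)
2. [ext C1·C2]  r_C1² + 4r_C1 − 140 = 0  ⇒  r_C1 = 10 (r>0 drops 1)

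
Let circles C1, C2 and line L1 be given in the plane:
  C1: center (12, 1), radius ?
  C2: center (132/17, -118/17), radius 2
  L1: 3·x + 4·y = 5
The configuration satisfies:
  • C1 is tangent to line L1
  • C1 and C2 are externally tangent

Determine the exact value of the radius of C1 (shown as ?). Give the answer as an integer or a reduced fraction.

1. [C1‖L1]  r_C1² − 49 = 0  ⇒  r_C1 = 7 (r>0 drops 1)
2. [ext C1·C2]  r_C1² + 4r_C1 − 77 = 0  ⇒  r_C1 = 7 (r>0 drops 1)

7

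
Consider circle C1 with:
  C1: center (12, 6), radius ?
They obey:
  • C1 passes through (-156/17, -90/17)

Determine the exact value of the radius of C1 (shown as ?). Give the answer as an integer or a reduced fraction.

1. [C1∋P]  r_C1² − 576 = 0  ⇒  r_C1 = 24 (r>0 drops 1)

24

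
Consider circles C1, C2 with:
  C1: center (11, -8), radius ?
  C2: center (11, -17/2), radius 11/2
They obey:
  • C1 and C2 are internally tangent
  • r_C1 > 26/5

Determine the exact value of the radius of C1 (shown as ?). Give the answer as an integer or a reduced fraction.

1. [int C1,C2]  r_C1² − 11r_C1 + 30 = 0  ⇒  r_C1 = 5 or 6
2. given r_C1 > 26/5: keep 6

6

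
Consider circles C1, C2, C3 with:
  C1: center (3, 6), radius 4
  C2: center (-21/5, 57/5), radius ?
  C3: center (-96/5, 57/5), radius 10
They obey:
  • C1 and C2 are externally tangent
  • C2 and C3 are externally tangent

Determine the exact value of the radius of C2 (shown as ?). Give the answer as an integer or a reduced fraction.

5

1. [ext C1·C2]  r_C2² + 8r_C2 − 65 = 0  ⇒  r_C2 = 5 (r>0 drops 1)
2. [ext C2·C3]  r_C2² + 20r_C2 − 125 = 0  ⇒  r_C2 = 5 (r>0 drops 1)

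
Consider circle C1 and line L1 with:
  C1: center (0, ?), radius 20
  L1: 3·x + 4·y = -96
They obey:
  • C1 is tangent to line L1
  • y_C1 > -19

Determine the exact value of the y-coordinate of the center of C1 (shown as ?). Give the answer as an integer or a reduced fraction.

1. [C1‖L1]  y_C1² + 48y_C1 − 49 = 0  ⇒  y_C1 = -49 or 1
2. given y_C1 > -19: keep 1

1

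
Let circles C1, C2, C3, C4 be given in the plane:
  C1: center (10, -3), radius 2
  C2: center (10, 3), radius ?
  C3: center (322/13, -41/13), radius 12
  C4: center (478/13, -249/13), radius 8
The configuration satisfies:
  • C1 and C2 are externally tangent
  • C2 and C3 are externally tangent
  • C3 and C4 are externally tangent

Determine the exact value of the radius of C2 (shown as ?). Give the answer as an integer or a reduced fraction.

4

1. [ext C1·C2]  r_C2² + 4r_C2 − 32 = 0  ⇒  r_C2 = 4 (r>0 drops 1)
2. [ext C2·C3]  r_C2² + 24r_C2 − 112 = 0  ⇒  r_C2 = 4 (r>0 drops 1)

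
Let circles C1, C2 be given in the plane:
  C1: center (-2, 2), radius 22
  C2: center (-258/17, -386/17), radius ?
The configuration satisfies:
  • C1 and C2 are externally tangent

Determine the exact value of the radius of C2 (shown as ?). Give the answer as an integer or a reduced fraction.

6

1. [ext C1·C2]  r_C2² + 44r_C2 − 300 = 0  ⇒  r_C2 = 6 (r>0 drops 1)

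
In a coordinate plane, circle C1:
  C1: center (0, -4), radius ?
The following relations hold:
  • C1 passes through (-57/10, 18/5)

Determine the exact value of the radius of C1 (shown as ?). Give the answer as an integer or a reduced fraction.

19/2

1. [C1∋P]  r_C1² − 361/4 = 0  ⇒  r_C1 = 19/2 (r>0 drops 1)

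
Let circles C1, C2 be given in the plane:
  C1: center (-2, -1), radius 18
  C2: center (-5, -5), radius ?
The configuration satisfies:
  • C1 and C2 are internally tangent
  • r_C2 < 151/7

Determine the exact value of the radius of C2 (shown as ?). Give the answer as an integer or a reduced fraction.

13

1. [int C1,C2]  r_C2² − 36r_C2 + 299 = 0  ⇒  r_C2 = 13 or 23
2. given r_C2 < 151/7: keep 13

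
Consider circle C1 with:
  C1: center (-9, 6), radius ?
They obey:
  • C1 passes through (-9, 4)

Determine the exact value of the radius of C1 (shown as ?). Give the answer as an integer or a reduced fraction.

1. [C1∋P]  r_C1² − 4 = 0  ⇒  r_C1 = 2 (r>0 drops 1)

2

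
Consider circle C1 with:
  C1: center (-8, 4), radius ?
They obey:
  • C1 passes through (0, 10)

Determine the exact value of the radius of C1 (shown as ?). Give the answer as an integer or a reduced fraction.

1. [C1∋P]  r_C1² − 100 = 0  ⇒  r_C1 = 10 (r>0 drops 1)

10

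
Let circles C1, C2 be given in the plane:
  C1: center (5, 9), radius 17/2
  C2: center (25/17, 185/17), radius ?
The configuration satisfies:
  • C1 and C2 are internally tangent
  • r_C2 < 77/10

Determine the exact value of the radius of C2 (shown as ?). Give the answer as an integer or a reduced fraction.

9/2

1. [int C1,C2]  r_C2² − 17r_C2 + 225/4 = 0  ⇒  r_C2 = 9/2 or 25/2
2. given r_C2 < 77/10: keep 9/2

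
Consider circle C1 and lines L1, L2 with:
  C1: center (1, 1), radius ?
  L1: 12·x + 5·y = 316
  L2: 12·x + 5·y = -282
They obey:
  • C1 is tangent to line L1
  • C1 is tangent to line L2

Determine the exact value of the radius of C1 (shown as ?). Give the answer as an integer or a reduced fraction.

1. [C1‖L1]  r_C1² − 529 = 0  ⇒  r_C1 = 23 (r>0 drops 1)
2. [C1‖L2]  r_C1² − 529 = 0  ⇒  r_C1 = 23 (r>0 drops 1)

23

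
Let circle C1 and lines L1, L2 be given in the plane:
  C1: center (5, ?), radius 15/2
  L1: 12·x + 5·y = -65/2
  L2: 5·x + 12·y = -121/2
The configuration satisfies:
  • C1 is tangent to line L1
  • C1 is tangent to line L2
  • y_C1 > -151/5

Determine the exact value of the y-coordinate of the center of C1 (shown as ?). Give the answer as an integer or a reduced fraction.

1

1. [C1‖L1]  y_C1² + 37y_C1 − 38 = 0  ⇒  y_C1 = -38 or 1
2. [C1‖L2]  y_C1² + (57/4)y_C1 − 61/4 = 0  ⇒  y_C1 = -61/4 or 1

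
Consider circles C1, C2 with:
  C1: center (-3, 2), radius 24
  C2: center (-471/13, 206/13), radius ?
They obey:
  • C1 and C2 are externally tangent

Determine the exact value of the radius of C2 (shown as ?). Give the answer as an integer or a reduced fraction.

12

1. [ext C1·C2]  r_C2² + 48r_C2 − 720 = 0  ⇒  r_C2 = 12 (r>0 drops 1)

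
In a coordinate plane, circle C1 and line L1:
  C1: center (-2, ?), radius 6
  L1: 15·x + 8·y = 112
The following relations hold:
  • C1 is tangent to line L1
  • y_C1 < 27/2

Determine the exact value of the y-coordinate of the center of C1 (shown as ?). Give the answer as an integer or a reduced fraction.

5

1. [C1‖L1]  y_C1² − (71/2)y_C1 + 305/2 = 0  ⇒  y_C1 = 5 or 61/2
2. given y_C1 < 27/2: keep 5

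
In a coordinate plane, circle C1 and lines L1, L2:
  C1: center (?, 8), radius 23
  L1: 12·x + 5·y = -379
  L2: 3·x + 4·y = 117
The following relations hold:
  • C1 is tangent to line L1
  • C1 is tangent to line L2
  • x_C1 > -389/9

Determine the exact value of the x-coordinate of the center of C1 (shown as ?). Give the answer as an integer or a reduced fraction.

1. [C1‖L1]  x_C1² + (419/6)x_C1 + 1795/3 = 0  ⇒  x_C1 = -359/6 or -10
2. [C1‖L2]  x_C1² − (170/3)x_C1 − 2000/3 = 0  ⇒  x_C1 = -10 or 200/3

-10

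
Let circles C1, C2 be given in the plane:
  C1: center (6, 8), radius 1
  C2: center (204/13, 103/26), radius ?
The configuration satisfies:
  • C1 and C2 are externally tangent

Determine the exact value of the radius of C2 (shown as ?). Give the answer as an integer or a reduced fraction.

1. [ext C1·C2]  r_C2² + 2r_C2 − 437/4 = 0  ⇒  r_C2 = 19/2 (r>0 drops 1)

19/2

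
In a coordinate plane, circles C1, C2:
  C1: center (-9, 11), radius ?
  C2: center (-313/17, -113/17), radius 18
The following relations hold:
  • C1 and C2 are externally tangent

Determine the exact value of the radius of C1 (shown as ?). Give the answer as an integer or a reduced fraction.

2

1. [ext C1·C2]  r_C1² + 36r_C1 − 76 = 0  ⇒  r_C1 = 2 (r>0 drops 1)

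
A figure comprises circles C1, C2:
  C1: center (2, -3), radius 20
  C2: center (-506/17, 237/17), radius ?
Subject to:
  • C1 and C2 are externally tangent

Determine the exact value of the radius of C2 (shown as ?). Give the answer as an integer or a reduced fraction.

16

1. [ext C1·C2]  r_C2² + 40r_C2 − 896 = 0  ⇒  r_C2 = 16 (r>0 drops 1)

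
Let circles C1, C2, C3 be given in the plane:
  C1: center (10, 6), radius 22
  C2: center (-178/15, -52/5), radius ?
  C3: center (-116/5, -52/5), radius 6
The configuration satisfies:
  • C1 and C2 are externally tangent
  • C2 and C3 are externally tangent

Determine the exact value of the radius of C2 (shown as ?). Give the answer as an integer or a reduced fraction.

1. [ext C1·C2]  r_C2² + 44r_C2 − 2368/9 = 0  ⇒  r_C2 = 16/3 (r>0 drops 1)
2. [ext C2·C3]  r_C2² + 12r_C2 − 832/9 = 0  ⇒  r_C2 = 16/3 (r>0 drops 1)

16/3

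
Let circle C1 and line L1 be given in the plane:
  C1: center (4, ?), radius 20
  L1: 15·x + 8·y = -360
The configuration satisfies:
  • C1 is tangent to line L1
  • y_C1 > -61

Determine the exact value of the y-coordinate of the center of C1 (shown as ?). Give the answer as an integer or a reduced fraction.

1. [C1‖L1]  y_C1² + 105y_C1 + 950 = 0  ⇒  y_C1 = -95 or -10
2. given y_C1 > -61: keep -10

-10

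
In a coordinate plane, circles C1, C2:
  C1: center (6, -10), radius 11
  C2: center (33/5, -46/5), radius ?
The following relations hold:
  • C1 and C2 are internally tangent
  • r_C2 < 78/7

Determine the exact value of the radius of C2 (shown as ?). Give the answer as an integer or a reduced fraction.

1. [int C1,C2]  r_C2² − 22r_C2 + 120 = 0  ⇒  r_C2 = 10 or 12
2. given r_C2 < 78/7: keep 10

10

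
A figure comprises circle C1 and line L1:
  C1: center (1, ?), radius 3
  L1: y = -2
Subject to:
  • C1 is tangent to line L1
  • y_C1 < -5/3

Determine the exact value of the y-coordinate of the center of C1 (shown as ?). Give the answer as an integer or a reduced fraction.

-5

1. [C1‖L1]  y_C1² + 4y_C1 − 5 = 0  ⇒  y_C1 = -5 or 1
2. given y_C1 < -5/3: keep -5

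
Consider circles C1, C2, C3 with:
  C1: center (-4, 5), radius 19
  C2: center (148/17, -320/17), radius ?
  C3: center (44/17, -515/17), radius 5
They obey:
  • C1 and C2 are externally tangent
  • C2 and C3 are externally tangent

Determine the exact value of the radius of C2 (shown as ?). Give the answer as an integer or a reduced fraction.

8

1. [ext C1·C2]  r_C2² + 38r_C2 − 368 = 0  ⇒  r_C2 = 8 (r>0 drops 1)
2. [ext C2·C3]  r_C2² + 10r_C2 − 144 = 0  ⇒  r_C2 = 8 (r>0 drops 1)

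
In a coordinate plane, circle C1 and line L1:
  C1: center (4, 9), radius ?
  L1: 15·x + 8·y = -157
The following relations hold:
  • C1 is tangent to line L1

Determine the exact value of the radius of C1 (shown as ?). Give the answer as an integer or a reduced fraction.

17

1. [C1‖L1]  r_C1² − 289 = 0  ⇒  r_C1 = 17 (r>0 drops 1)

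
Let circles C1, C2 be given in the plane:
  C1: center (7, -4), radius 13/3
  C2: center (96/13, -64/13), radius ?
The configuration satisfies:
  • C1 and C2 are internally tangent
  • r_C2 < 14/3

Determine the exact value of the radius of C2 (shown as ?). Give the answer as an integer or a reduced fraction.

10/3

1. [int C1,C2]  r_C2² − (26/3)r_C2 + 160/9 = 0  ⇒  r_C2 = 10/3 or 16/3
2. given r_C2 < 14/3: keep 10/3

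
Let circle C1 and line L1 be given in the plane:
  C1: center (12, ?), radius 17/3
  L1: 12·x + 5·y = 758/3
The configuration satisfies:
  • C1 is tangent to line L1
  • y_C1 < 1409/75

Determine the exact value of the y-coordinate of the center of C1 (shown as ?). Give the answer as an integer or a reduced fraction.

7

1. [C1‖L1]  y_C1² − (652/15)y_C1 + 3829/15 = 0  ⇒  y_C1 = 7 or 547/15
2. given y_C1 < 1409/75: keep 7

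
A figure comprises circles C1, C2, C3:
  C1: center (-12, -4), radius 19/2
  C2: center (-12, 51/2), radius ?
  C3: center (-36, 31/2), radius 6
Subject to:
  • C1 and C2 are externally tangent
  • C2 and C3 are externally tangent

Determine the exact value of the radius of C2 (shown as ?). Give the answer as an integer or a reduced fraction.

20

1. [ext C1·C2]  r_C2² + 19r_C2 − 780 = 0  ⇒  r_C2 = 20 (r>0 drops 1)
2. [ext C2·C3]  r_C2² + 12r_C2 − 640 = 0  ⇒  r_C2 = 20 (r>0 drops 1)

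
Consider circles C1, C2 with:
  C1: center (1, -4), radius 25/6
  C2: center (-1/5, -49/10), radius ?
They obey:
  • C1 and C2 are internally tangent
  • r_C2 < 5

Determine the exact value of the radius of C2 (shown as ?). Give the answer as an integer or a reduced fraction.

1. [int C1,C2]  r_C2² − (25/3)r_C2 + 136/9 = 0  ⇒  r_C2 = 8/3 or 17/3
2. given r_C2 < 5: keep 8/3

8/3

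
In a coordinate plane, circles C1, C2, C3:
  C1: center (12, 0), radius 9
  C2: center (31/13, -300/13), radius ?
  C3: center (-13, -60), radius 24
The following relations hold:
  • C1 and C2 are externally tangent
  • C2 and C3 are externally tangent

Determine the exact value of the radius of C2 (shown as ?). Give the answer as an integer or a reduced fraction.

1. [ext C1·C2]  r_C2² + 18r_C2 − 544 = 0  ⇒  r_C2 = 16 (r>0 drops 1)
2. [ext C2·C3]  r_C2² + 48r_C2 − 1024 = 0  ⇒  r_C2 = 16 (r>0 drops 1)

16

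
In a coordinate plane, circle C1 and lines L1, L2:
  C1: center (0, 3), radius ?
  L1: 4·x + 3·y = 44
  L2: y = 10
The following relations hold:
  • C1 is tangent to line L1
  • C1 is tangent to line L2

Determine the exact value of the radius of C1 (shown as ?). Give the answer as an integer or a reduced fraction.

7

1. [C1‖L1]  r_C1² − 49 = 0  ⇒  r_C1 = 7 (r>0 drops 1)
2. [C1‖L2]  r_C1² − 49 = 0  ⇒  r_C1 = 7 (r>0 drops 1)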